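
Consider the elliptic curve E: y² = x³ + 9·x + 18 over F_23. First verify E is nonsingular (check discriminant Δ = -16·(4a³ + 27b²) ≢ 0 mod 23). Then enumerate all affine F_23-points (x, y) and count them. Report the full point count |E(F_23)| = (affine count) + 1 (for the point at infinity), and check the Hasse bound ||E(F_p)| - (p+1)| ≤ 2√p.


Affine points = {(0, 8), (0, 15), (3, 7), (3, 16), (4, 7), (4, 16), (5, 2), (5, 21), (6, 9), (6, 14), (8, 2), (8, 21), (9, 0), (10, 2), (10, 21), (13, 3), (13, 20), (14, 6), (14, 17), (15, 3), (15, 20), (16, 7), (16, 16), (17, 1), (17, 22), (18, 3), (18, 20), (22, 10), (22, 13)}; affine count = 29; |E(F_23)| = 30.

Discriminant check: Δ ∝ 4a³ + 27b² = 4·9³ + 27·18² = 4·729 + 27·324 ≡ 3 (mod 23). Nonzero ⇒ E is nonsingular.
For each x ∈ F_23, compute rhs = x³ + 9·x + 18 mod 23, then count y ∈ F_23 with y² ≡ rhs.
  x = 0: rhs = 18, matching y values: 8, 15 (2 points).
  x = 1: rhs = 5, matching y values: none (0 points).
  x = 2: rhs = 21, matching y values: none (0 points).
  x = 3: rhs = 3, matching y values: 7, 16 (2 points).
  x = 4: rhs = 3, matching y values: 7, 16 (2 points).
  x = 5: rhs = 4, matching y values: 2, 21 (2 points).
  x = 6: rhs = 12, matching y values: 9, 14 (2 points).
  x = 7: rhs = 10, matching y values: none (0 points).
  x = 8: rhs = 4, matching y values: 2, 21 (2 points).
  x = 9: rhs = 0, matching y values: 0 (1 points).
  x = 10: rhs = 4, matching y values: 2, 21 (2 points).
  x = 11: rhs = 22, matching y values: none (0 points).
  x = 12: rhs = 14, matching y values: none (0 points).
  x = 13: rhs = 9, matching y values: 3, 20 (2 points).
  x = 14: rhs = 13, matching y values: 6, 17 (2 points).
  x = 15: rhs = 9, matching y values: 3, 20 (2 points).
  x = 16: rhs = 3, matching y values: 7, 16 (2 points).
  x = 17: rhs = 1, matching y values: 1, 22 (2 points).
  x = 18: rhs = 9, matching y values: 3, 20 (2 points).
  x = 19: rhs = 10, matching y values: none (0 points).
  x = 20: rhs = 10, matching y values: none (0 points).
  x = 21: rhs = 15, matching y values: none (0 points).
  x = 22: rhs = 8, matching y values: 10, 13 (2 points).
Total affine count: 29.
Full point count |E(F_23)| = 29 + 1 = 30.
Hasse bound: |30 − (23+1)| = |6| = 6 ≤ 2√23 ≈ 9.5917 ✓.


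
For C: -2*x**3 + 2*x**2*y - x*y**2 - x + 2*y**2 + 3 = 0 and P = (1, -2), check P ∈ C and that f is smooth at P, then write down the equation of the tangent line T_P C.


Tangent line at P: -19*x - 2*y + 15 = 0.

Step 1: f(1, -2) = 0, so P lies on C.
Step 2: partial derivatives
  f_x(x, y) = -6*x**2 + 4*x*y - y**2 - 1, f_y(x, y) = 2*x**2 - 2*x*y + 4*y.
  f_x(P) = -19, f_y(P) = -2 (gradient nonzero, so P is smooth).
Step 3: tangent line at P: -19·(x − 1) + -2·(y − -2) = 0.
Expanding: -19*x - 2*y + 15 = 0.


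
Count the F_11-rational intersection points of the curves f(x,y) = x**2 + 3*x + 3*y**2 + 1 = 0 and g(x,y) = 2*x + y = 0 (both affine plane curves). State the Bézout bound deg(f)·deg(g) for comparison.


Common zeros: {(5, 1), (10, 2)}; count = 2; Bézout bound = 2.

deg(f) = 2, deg(g) = 1, so Bézout bound = 2.
Scan x ∈ F_11. For each x, list the y ∈ F_11 with f(x, y) ≡ 0 and those with g(x, y) ≡ 0 (mod 11); the common zeros in that column are the intersection.
  x = 0: f ≡ 0 at y ∈ ∅; g ≡ 0 at y ∈ {0}; common: ∅.
  x = 1: f ≡ 0 at y ∈ ∅; g ≡ 0 at y ∈ {9}; common: ∅.
  x = 2: f ≡ 0 at y ∈ {0}; g ≡ 0 at y ∈ {7}; common: ∅.
  x = 3: f ≡ 0 at y ∈ {1, 10}; g ≡ 0 at y ∈ {5}; common: ∅.
  x = 4: f ≡ 0 at y ∈ {4, 7}; g ≡ 0 at y ∈ {3}; common: ∅.
  x = 5: f ≡ 0 at y ∈ {1, 10}; g ≡ 0 at y ∈ {1}; common: {1}.
  x = 6: f ≡ 0 at y ∈ {0}; g ≡ 0 at y ∈ {10}; common: ∅.
  x = 7: f ≡ 0 at y ∈ ∅; g ≡ 0 at y ∈ {8}; common: ∅.
  x = 8: f ≡ 0 at y ∈ ∅; g ≡ 0 at y ∈ {6}; common: ∅.
  x = 9: f ≡ 0 at y ∈ {2, 9}; g ≡ 0 at y ∈ {4}; common: ∅.
  x = 10: f ≡ 0 at y ∈ {2, 9}; g ≡ 0 at y ∈ {2}; common: {2}.
Collecting: common zeros = {(5, 1), (10, 2)}, so the count is 2.
Comparison with the Bézout bound: 2 ≤ 2 = deg(f)·deg(g), as expected for curves with no common component (the bound is attained).


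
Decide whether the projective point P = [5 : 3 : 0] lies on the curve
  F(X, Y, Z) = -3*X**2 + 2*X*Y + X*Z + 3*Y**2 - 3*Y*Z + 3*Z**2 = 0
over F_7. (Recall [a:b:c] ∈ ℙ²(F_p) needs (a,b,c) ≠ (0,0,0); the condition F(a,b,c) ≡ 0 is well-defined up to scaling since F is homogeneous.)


F(5,3,0) ≡ 3 (mod 7); P is NOT on the curve.

Evaluate F(5, 3, 0) term-by-term (mod 7).
  -3*X**2 ↦ -3·25·1·1 = -75
  2*X*Y ↦ 2·5·3·1 = 30
  X*Z ↦ 1·5·1·0 = 0
  3*Y**2 ↦ 3·1·9·1 = 27
  -3*Y*Z ↦ -3·1·3·0 = 0
  3*Z**2 ↦ 3·1·1·0 = 0
Sum: F(5, 3, 0) = (-75) + (30) + (0) + (27) + (0) + (0) = -18.
Reducing mod 7: -18 ≡ 3 (mod 7).
Since F(a, b, c) ≡ 3 ≠ 0 (mod 7), P does NOT lie on the curve.


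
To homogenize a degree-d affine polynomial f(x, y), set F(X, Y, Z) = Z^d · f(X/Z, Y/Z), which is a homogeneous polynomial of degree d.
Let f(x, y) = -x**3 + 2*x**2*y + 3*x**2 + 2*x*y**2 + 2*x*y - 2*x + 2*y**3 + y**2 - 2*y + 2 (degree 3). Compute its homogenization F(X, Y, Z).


F(X, Y, Z) = -X**3 + 2*X**2*Y + 3*X**2*Z + 2*X*Y**2 + 2*X*Y*Z - 2*X*Z**2 + 2*Y**3 + Y**2*Z - 2*Y*Z**2 + 2*Z**3

deg(f) = 3.
Substitute x = X/Z, y = Y/Z into f, then multiply by Z^3.
  monomial -1·x^3·y^0 ↦ -1·X^3·Y^0·Z^0.
  monomial 2·x^2·y^1 ↦ 2·X^2·Y^1·Z^0.
  monomial 3·x^2·y^0 ↦ 3·X^2·Y^0·Z^1.
  monomial 2·x^1·y^2 ↦ 2·X^1·Y^2·Z^0.
  monomial 2·x^1·y^1 ↦ 2·X^1·Y^1·Z^1.
  monomial -2·x^1·y^0 ↦ -2·X^1·Y^0·Z^2.
  monomial 2·x^0·y^3 ↦ 2·X^0·Y^3·Z^0.
  monomial 1·x^0·y^2 ↦ 1·X^0·Y^2·Z^1.
  monomial -2·x^0·y^1 ↦ -2·X^0·Y^1·Z^2.
  monomial 2·x^0·y^0 ↦ 2·X^0·Y^0·Z^3.
Collecting: F(X, Y, Z) = -X**3 + 2*X**2*Y + 3*X**2*Z + 2*X*Y**2 + 2*X*Y*Z - 2*X*Z**2 + 2*Y**3 + Y**2*Z - 2*Y*Z**2 + 2*Z**3.


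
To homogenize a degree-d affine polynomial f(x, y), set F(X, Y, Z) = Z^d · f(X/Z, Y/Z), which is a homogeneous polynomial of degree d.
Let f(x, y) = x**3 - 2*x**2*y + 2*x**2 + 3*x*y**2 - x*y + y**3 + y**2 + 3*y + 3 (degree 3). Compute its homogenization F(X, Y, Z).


F(X, Y, Z) = X**3 - 2*X**2*Y + 2*X**2*Z + 3*X*Y**2 - X*Y*Z + Y**3 + Y**2*Z + 3*Y*Z**2 + 3*Z**3

deg(f) = 3.
Substitute x = X/Z, y = Y/Z into f, then multiply by Z^3.
  monomial 1·x^3·y^0 ↦ 1·X^3·Y^0·Z^0.
  monomial -2·x^2·y^1 ↦ -2·X^2·Y^1·Z^0.
  monomial 2·x^2·y^0 ↦ 2·X^2·Y^0·Z^1.
  monomial 3·x^1·y^2 ↦ 3·X^1·Y^2·Z^0.
  monomial -1·x^1·y^1 ↦ -1·X^1·Y^1·Z^1.
  monomial 1·x^0·y^3 ↦ 1·X^0·Y^3·Z^0.
  monomial 1·x^0·y^2 ↦ 1·X^0·Y^2·Z^1.
  monomial 3·x^0·y^1 ↦ 3·X^0·Y^1·Z^2.
  monomial 3·x^0·y^0 ↦ 3·X^0·Y^0·Z^3.
Collecting: F(X, Y, Z) = X**3 - 2*X**2*Y + 2*X**2*Z + 3*X*Y**2 - X*Y*Z + Y**3 + Y**2*Z + 3*Y*Z**2 + 3*Z**3.


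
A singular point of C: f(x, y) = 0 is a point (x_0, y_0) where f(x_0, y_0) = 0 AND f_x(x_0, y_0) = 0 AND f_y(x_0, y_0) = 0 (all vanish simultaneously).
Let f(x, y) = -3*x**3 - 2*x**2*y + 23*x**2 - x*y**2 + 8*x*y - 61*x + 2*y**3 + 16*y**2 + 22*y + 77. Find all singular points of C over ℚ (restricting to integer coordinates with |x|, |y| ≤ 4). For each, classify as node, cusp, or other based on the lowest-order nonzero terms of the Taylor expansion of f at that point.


Singular points: {(3, -2)}; classification: cusp.

Compute partial derivatives:
  f_x = -9*x**2 - 4*x*y + 46*x - y**2 + 8*y - 61.
  f_y = -2*x**2 - 2*x*y + 8*x + 6*y**2 + 32*y + 22.
Scan x_0 ∈ {−4, ..., 4}. For each x_0, f_y(x_0, y) is a polynomial in y; find its integer roots y ∈ {−4, ..., 4}, then test f_x and f at those candidates.
  x = -4: f_y(-4, y) = 6*y**2 + 40*y - 42; no integer root y with |y| ≤ 4.
  x = -3: f_y(-3, y) = 6*y**2 + 38*y - 20; no integer root y with |y| ≤ 4.
  x = -2: f_y(-2, y) = 6*y**2 + 36*y - 2; no integer root y with |y| ≤ 4.
  x = -1: f_y(-1, y) = 6*y**2 + 34*y + 12; no integer root y with |y| ≤ 4.
  x = 0: f_y(0, y) = 6*y**2 + 32*y + 22; no integer root y with |y| ≤ 4.
  x = 1: f_y(1, y) = 6*y**2 + 30*y + 28; no integer root y with |y| ≤ 4.
  x = 2: f_y(2, y) = 6*y**2 + 28*y + 30; vanishes at y ∈ {-3}. (2, -3): f_x = -14 ≠ 0.
  x = 3: f_y(3, y) = 6*y**2 + 26*y + 28; vanishes at y ∈ {-2}. (3, -2): f_x = 0, f = 0 — SINGULAR.
  x = 4: f_y(4, y) = 6*y**2 + 24*y + 22; no integer root y with |y| ≤ 4.
Only singular point on the grid: (3, -2).
Classify: substitute x = 3 + u, y = -2 + v and expand: f = -3*u**3 - 2*u**2*v - u*v**2 + 2*v**3 + v**2.
No constant or linear terms (consistent with a singular point). Quadratic part: v**2. Cubic part: -3*u**3 - 2*u**2*v - u*v**2 + 2*v**3.
The quadratic part v**2 is a perfect square, so there is a single (double) tangent line v = 0, i.e. y = -2. Restricting the cubic part to that line (v = 0) leaves -3*u**3 ≠ 0, so f is not divisible by v and the branch is v² ≈ 3*u**3 to lowest order — this is a cusp.
Classification: cusp.


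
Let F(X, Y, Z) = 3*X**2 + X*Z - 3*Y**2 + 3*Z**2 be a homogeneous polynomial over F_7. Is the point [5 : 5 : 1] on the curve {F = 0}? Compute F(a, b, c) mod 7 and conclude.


F(5,5,1) ≡ 1 (mod 7); P is NOT on the curve.

Evaluate F(5, 5, 1) term-by-term (mod 7).
  3*X**2 ↦ 3·25·1·1 = 75
  X*Z ↦ 1·5·1·1 = 5
  -3*Y**2 ↦ -3·1·25·1 = -75
  3*Z**2 ↦ 3·1·1·1 = 3
Sum: F(5, 5, 1) = (75) + (5) + (-75) + (3) = 8.
Reducing mod 7: 8 ≡ 1 (mod 7).
Since F(a, b, c) ≡ 1 ≠ 0 (mod 7), P does NOT lie on the curve.


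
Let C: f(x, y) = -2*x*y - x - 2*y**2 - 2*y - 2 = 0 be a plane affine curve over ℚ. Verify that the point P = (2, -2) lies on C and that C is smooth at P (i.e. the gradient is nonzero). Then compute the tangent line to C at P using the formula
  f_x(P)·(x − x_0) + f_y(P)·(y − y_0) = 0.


Tangent line at P: 3*x + 2*y - 2 = 0.

Step 1: f(2, -2) = 0, so P lies on C.
Step 2: partial derivatives
  f_x(x, y) = -2*y - 1, f_y(x, y) = -2*x - 4*y - 2.
  f_x(P) = 3, f_y(P) = 2 (gradient nonzero, so P is smooth).
Step 3: tangent line at P: 3·(x − 2) + 2·(y − -2) = 0.
Expanding: 3*x + 2*y - 2 = 0.


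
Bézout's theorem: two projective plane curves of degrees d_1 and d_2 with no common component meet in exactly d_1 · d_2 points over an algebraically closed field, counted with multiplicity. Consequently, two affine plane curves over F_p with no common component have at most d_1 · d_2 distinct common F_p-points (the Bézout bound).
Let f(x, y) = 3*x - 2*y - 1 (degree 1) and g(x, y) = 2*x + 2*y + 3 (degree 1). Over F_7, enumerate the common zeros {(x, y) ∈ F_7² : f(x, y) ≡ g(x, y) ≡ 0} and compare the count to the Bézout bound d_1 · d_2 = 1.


Common zeros: {(1, 1)}; count = 1; Bézout bound = 1.

deg(f) = 1, deg(g) = 1, so Bézout bound = 1.
Scan x ∈ F_7. For each x, list the y ∈ F_7 with f(x, y) ≡ 0 and those with g(x, y) ≡ 0 (mod 7); the common zeros in that column are the intersection.
  x = 0: f ≡ 0 at y ∈ {3}; g ≡ 0 at y ∈ {2}; common: ∅.
  x = 1: f ≡ 0 at y ∈ {1}; g ≡ 0 at y ∈ {1}; common: {1}.
  x = 2: f ≡ 0 at y ∈ {6}; g ≡ 0 at y ∈ {0}; common: ∅.
  x = 3: f ≡ 0 at y ∈ {4}; g ≡ 0 at y ∈ {6}; common: ∅.
  x = 4: f ≡ 0 at y ∈ {2}; g ≡ 0 at y ∈ {5}; common: ∅.
  x = 5: f ≡ 0 at y ∈ {0}; g ≡ 0 at y ∈ {4}; common: ∅.
  x = 6: f ≡ 0 at y ∈ {5}; g ≡ 0 at y ∈ {3}; common: ∅.
Collecting: common zeros = {(1, 1)}, so the count is 1.
Comparison with the Bézout bound: 1 ≤ 1 = deg(f)·deg(g), as expected for curves with no common component (the bound is attained).


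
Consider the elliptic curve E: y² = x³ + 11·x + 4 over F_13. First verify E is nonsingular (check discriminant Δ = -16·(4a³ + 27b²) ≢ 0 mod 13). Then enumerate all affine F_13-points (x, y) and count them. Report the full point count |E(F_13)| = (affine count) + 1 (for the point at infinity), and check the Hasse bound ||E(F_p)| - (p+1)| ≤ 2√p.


Affine points = {(0, 2), (0, 11), (1, 4), (1, 9), (3, 5), (3, 8), (6, 0), (9, 0), (10, 3), (10, 10), (11, 0)}; affine count = 11; |E(F_13)| = 12.

Discriminant check: Δ ∝ 4a³ + 27b² = 4·11³ + 27·4² = 4·1331 + 27·16 ≡ 10 (mod 13). Nonzero ⇒ E is nonsingular.
For each x ∈ F_13, compute rhs = x³ + 11·x + 4 mod 13, then count y ∈ F_13 with y² ≡ rhs.
  x = 0: rhs = 4, matching y values: 2, 11 (2 points).
  x = 1: rhs = 3, matching y values: 4, 9 (2 points).
  x = 2: rhs = 8, matching y values: none (0 points).
  x = 3: rhs = 12, matching y values: 5, 8 (2 points).
  x = 4: rhs = 8, matching y values: none (0 points).
  x = 5: rhs = 2, matching y values: none (0 points).
  x = 6: rhs = 0, matching y values: 0 (1 points).
  x = 7: rhs = 8, matching y values: none (0 points).
  x = 8: rhs = 6, matching y values: none (0 points).
  x = 9: rhs = 0, matching y values: 0 (1 points).
  x = 10: rhs = 9, matching y values: 3, 10 (2 points).
  x = 11: rhs = 0, matching y values: 0 (1 points).
  x = 12: rhs = 5, matching y values: none (0 points).
Total affine count: 11.
Full point count |E(F_13)| = 11 + 1 = 12.
Hasse bound: |12 − (13+1)| = |-2| = 2 ≤ 2√13 ≈ 7.2111 ✓.


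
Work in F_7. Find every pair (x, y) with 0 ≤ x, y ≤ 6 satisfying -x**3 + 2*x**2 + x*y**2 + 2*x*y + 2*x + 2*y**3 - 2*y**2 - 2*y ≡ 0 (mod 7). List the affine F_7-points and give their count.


Affine F_7-points: {(0, 0), (1, 6), (2, 4), (2, 6), (4, 1), (5, 2), (6, 6)}; count = 7.

For each of the 49 pairs (x, y) ∈ F_7², evaluate f(x, y) mod 7. Record the zeros.
  x = 0: [0↦0, 1↦5, 2↦4, 3↦2, 4↦4, 5↦1, 6↦5]  zeros at y ∈ {0}
  x = 1: [0↦3, 1↦4, 2↦1, 3↦6, 4↦3, 5↦4, 6↦0]  zeros at y ∈ {6}
  x = 2: [0↦4, 1↦1, 2↦3, 3↦1, 4↦0, 5↦5, 6↦0]  zeros at y ∈ {4, 6}
  x = 3: [0↦4, 1↦4, 2↦4, 3↦2, 4↦3, 5↦5, 6↦6]  zeros at y ∈ ∅
  x = 4: [0↦4, 1↦0, 2↦5, 3↦3, 4↦6, 5↦5, 6↦5]  zeros at y ∈ {1}
  x = 5: [0↦5, 1↦4, 2↦0, 3↦5, 4↦3, 5↦6, 6↦5]  zeros at y ∈ {2}
  x = 6: [0↦1, 1↦3, 2↦4, 3↦2, 4↦2, 5↦2, 6↦0]  zeros at y ∈ {6}
Collecting zeros: affine points = {(0, 0), (1, 6), (2, 4), (2, 6), (4, 1), (5, 2), (6, 6)}.
Total count |C(F_7)_aff| = 7.


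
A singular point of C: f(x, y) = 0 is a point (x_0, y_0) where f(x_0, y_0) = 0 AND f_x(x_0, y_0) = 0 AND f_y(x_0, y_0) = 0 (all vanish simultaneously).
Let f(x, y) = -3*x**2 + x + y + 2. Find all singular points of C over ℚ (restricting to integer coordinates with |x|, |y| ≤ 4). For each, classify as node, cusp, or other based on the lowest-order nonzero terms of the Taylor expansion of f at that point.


No singular points in the scanned grid; C is smooth there.

Compute partial derivatives:
  f_x = 1 - 6*x.
  f_y = 1.
f_y = 1 is a nonzero constant, so f_y never vanishes: no point (x, y) can satisfy f = f_x = f_y = 0. In particular no (x, y) ∈ {−4, ..., 4}² is singular; the curve is smooth.


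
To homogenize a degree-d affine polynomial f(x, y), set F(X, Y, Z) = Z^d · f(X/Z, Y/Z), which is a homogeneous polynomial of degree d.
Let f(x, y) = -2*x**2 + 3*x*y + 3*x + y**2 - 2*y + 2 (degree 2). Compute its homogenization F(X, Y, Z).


F(X, Y, Z) = -2*X**2 + 3*X*Y + 3*X*Z + Y**2 - 2*Y*Z + 2*Z**2

deg(f) = 2.
Substitute x = X/Z, y = Y/Z into f, then multiply by Z^2.
  monomial -2·x^2·y^0 ↦ -2·X^2·Y^0·Z^0.
  monomial 3·x^1·y^1 ↦ 3·X^1·Y^1·Z^0.
  monomial 3·x^1·y^0 ↦ 3·X^1·Y^0·Z^1.
  monomial 1·x^0·y^2 ↦ 1·X^0·Y^2·Z^0.
  monomial -2·x^0·y^1 ↦ -2·X^0·Y^1·Z^1.
  monomial 2·x^0·y^0 ↦ 2·X^0·Y^0·Z^2.
Collecting: F(X, Y, Z) = -2*X**2 + 3*X*Y + 3*X*Z + Y**2 - 2*Y*Z + 2*Z**2.


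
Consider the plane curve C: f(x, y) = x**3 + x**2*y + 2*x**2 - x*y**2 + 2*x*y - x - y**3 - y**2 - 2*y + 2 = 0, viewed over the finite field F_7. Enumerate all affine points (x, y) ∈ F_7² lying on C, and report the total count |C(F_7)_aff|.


Affine F_7-points: {(0, 2), (2, 5), (3, 6), (6, 1)}; count = 4.

For each of the 49 pairs (x, y) ∈ F_7², evaluate f(x, y) mod 7. Record the zeros.
  x = 0: [0↦2, 1↦5, 2↦0, 3↦2, 4↦5, 5↦3, 6↦4]  zeros at y ∈ {2}
  x = 1: [0↦4, 1↦2, 2↦4, 3↦4, 4↦3, 5↦2, 6↦2]  zeros at y ∈ ∅
  x = 2: [0↦2, 1↦4, 2↦1, 3↦1, 4↦5, 5↦0, 6↦1]  zeros at y ∈ {5}
  x = 3: [0↦2, 1↦3, 2↦4, 3↦6, 4↦3, 5↦3, 6↦0]  zeros at y ∈ {6}
  x = 4: [0↦3, 1↦5, 2↦5, 3↦4, 4↦3, 5↦3, 6↦5]  zeros at y ∈ ∅
  x = 5: [0↦4, 1↦2, 2↦3, 3↦1, 4↦4, 5↦6, 6↦1]  zeros at y ∈ ∅
  x = 6: [0↦4, 1↦0, 2↦4, 3↦3, 4↦5, 5↦4, 6↦1]  zeros at y ∈ {1}
Collecting zeros: affine points = {(0, 2), (2, 5), (3, 6), (6, 1)}.
Total count |C(F_7)_aff| = 4.


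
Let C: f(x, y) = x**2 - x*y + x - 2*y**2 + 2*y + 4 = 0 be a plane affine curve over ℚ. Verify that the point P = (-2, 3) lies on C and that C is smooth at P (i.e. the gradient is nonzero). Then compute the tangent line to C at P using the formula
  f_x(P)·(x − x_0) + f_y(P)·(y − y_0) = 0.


Tangent line at P: -6*x - 8*y + 12 = 0.

Step 1: f(-2, 3) = 0, so P lies on C.
Step 2: partial derivatives
  f_x(x, y) = 2*x - y + 1, f_y(x, y) = -x - 4*y + 2.
  f_x(P) = -6, f_y(P) = -8 (gradient nonzero, so P is smooth).
Step 3: tangent line at P: -6·(x − -2) + -8·(y − 3) = 0.
Expanding: -6*x - 8*y + 12 = 0.


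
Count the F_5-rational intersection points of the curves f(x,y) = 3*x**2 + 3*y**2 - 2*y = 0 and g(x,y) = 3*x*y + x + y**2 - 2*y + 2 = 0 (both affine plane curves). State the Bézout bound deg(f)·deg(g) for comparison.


Common zeros: {(0, 4)}; count = 1; Bézout bound = 4.

deg(f) = 2, deg(g) = 2, so Bézout bound = 4.
Scan x ∈ F_5. For each x, list the y ∈ F_5 with f(x, y) ≡ 0 and those with g(x, y) ≡ 0 (mod 5); the common zeros in that column are the intersection.
  x = 0: f ≡ 0 at y ∈ {0, 4}; g ≡ 0 at y ∈ {3, 4}; common: {4}.
  x = 1: f ≡ 0 at y ∈ ∅; g ≡ 0 at y ∈ {1, 3}; common: ∅.
  x = 2: f ≡ 0 at y ∈ {2}; g ≡ 0 at y ∈ {3}; common: ∅.
  x = 3: f ≡ 0 at y ∈ {2}; g ≡ 0 at y ∈ {0, 3}; common: ∅.
  x = 4: f ≡ 0 at y ∈ ∅; g ≡ 0 at y ∈ {2, 3}; common: ∅.
Collecting: common zeros = {(0, 4)}, so the count is 1.
Comparison with the Bézout bound: 1 ≤ 4 = deg(f)·deg(g), as expected for curves with no common component (the affine F_5-count falls short of the bound because intersections may lie at infinity, over extension fields, or carry multiplicity).


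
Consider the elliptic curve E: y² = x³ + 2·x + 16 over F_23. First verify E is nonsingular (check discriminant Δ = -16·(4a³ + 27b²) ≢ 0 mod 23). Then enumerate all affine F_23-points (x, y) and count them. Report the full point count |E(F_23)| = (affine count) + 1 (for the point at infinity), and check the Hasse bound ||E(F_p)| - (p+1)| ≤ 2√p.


Affine points = {(0, 4), (0, 19), (3, 7), (3, 16), (5, 6), (5, 17), (9, 2), (9, 21), (10, 1), (10, 22), (11, 9), (11, 14), (13, 10), (13, 13), (16, 2), (16, 21), (17, 8), (17, 15), (19, 6), (19, 17), (20, 11), (20, 12), (21, 2), (21, 21), (22, 6), (22, 17)}; affine count = 26; |E(F_23)| = 27.

Discriminant check: Δ ∝ 4a³ + 27b² = 4·2³ + 27·16² = 4·8 + 27·256 ≡ 21 (mod 23). Nonzero ⇒ E is nonsingular.
For each x ∈ F_23, compute rhs = x³ + 2·x + 16 mod 23, then count y ∈ F_23 with y² ≡ rhs.
  x = 0: rhs = 16, matching y values: 4, 19 (2 points).
  x = 1: rhs = 19, matching y values: none (0 points).
  x = 2: rhs = 5, matching y values: none (0 points).
  x = 3: rhs = 3, matching y values: 7, 16 (2 points).
  x = 4: rhs = 19, matching y values: none (0 points).
  x = 5: rhs = 13, matching y values: 6, 17 (2 points).
  x = 6: rhs = 14, matching y values: none (0 points).
  x = 7: rhs = 5, matching y values: none (0 points).
  x = 8: rhs = 15, matching y values: none (0 points).
  x = 9: rhs = 4, matching y values: 2, 21 (2 points).
  x = 10: rhs = 1, matching y values: 1, 22 (2 points).
  x = 11: rhs = 12, matching y values: 9, 14 (2 points).
  x = 12: rhs = 20, matching y values: none (0 points).
  x = 13: rhs = 8, matching y values: 10, 13 (2 points).
  x = 14: rhs = 5, matching y values: none (0 points).
  x = 15: rhs = 17, matching y values: none (0 points).
  x = 16: rhs = 4, matching y values: 2, 21 (2 points).
  x = 17: rhs = 18, matching y values: 8, 15 (2 points).
  x = 18: rhs = 19, matching y values: none (0 points).
  x = 19: rhs = 13, matching y values: 6, 17 (2 points).
  x = 20: rhs = 6, matching y values: 11, 12 (2 points).
  x = 21: rhs = 4, matching y values: 2, 21 (2 points).
  x = 22: rhs = 13, matching y values: 6, 17 (2 points).
Total affine count: 26.
Full point count |E(F_23)| = 26 + 1 = 27.
Hasse bound: |27 − (23+1)| = |3| = 3 ≤ 2√23 ≈ 9.5917 ✓.


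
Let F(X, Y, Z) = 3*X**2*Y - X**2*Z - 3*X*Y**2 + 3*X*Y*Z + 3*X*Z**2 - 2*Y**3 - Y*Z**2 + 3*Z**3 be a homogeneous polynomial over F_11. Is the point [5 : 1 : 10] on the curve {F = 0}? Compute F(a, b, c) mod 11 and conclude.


F(5,1,10) ≡ 2 (mod 11); P is NOT on the curve.

Evaluate F(5, 1, 10) term-by-term (mod 11).
  3*X**2*Y ↦ 3·25·1·1 = 75
  -X**2*Z ↦ -1·25·1·10 = -250
  -3*X*Y**2 ↦ -3·5·1·1 = -15
  3*X*Y*Z ↦ 3·5·1·10 = 150
  3*X*Z**2 ↦ 3·5·1·100 = 1500
  -2*Y**3 ↦ -2·1·1·1 = -2
  -Y*Z**2 ↦ -1·1·1·100 = -100
  3*Z**3 ↦ 3·1·1·1000 = 3000
Sum: F(5, 1, 10) = (75) + (-250) + (-15) + (150) + (1500) + (-2) + (-100) + (3000) = 4358.
Reducing mod 11: 4358 ≡ 2 (mod 11).
Since F(a, b, c) ≡ 2 ≠ 0 (mod 11), P does NOT lie on the curve.


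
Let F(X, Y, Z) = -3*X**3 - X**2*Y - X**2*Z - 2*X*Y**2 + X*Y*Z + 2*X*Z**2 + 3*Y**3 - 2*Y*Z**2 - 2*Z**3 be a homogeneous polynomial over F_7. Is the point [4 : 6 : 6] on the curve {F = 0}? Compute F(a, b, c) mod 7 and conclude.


F(4,6,6) ≡ 6 (mod 7); P is NOT on the curve.

Evaluate F(4, 6, 6) term-by-term (mod 7).
  -3*X**3 ↦ -3·64·1·1 = -192
  -X**2*Y ↦ -1·16·6·1 = -96
  -X**2*Z ↦ -1·16·1·6 = -96
  -2*X*Y**2 ↦ -2·4·36·1 = -288
  X*Y*Z ↦ 1·4·6·6 = 144
  2*X*Z**2 ↦ 2·4·1·36 = 288
  3*Y**3 ↦ 3·1·216·1 = 648
  -2*Y*Z**2 ↦ -2·1·6·36 = -432
  -2*Z**3 ↦ -2·1·1·216 = -432
Sum: F(4, 6, 6) = (-192) + (-96) + (-96) + (-288) + (144) + (288) + (648) + (-432) + (-432) = -456.
Reducing mod 7: -456 ≡ 6 (mod 7).
Since F(a, b, c) ≡ 6 ≠ 0 (mod 7), P does NOT lie on the curve.


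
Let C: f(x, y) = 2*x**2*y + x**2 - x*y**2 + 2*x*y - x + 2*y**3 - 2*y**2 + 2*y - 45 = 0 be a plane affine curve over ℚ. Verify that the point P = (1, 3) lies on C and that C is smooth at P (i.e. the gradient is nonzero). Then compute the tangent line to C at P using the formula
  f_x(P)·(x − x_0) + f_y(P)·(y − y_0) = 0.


Tangent line at P: 10*x + 42*y - 136 = 0.

Step 1: f(1, 3) = 0, so P lies on C.
Step 2: partial derivatives
  f_x(x, y) = 4*x*y + 2*x - y**2 + 2*y - 1, f_y(x, y) = 2*x**2 - 2*x*y + 2*x + 6*y**2 - 4*y + 2.
  f_x(P) = 10, f_y(P) = 42 (gradient nonzero, so P is smooth).
Step 3: tangent line at P: 10·(x − 1) + 42·(y − 3) = 0.
Expanding: 10*x + 42*y - 136 = 0.


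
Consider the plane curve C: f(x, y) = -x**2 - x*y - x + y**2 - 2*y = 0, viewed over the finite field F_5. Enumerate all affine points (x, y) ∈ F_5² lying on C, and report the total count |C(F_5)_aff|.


Affine F_5-points: {(0, 0), (0, 2), (2, 2), (4, 0), (4, 1)}; count = 5.

For each of the 25 pairs (x, y) ∈ F_5², evaluate f(x, y) mod 5. Record the zeros.
  x = 0: [0↦0, 1↦4, 2↦0, 3↦3, 4↦3]  zeros at y ∈ {0, 2}
  x = 1: [0↦3, 1↦1, 2↦1, 3↦3, 4↦2]  zeros at y ∈ ∅
  x = 2: [0↦4, 1↦1, 2↦0, 3↦1, 4↦4]  zeros at y ∈ {2}
  x = 3: [0↦3, 1↦4, 2↦2, 3↦2, 4↦4]  zeros at y ∈ ∅
  x = 4: [0↦0, 1↦0, 2↦2, 3↦1, 4↦2]  zeros at y ∈ {0, 1}
Collecting zeros: affine points = {(0, 0), (0, 2), (2, 2), (4, 0), (4, 1)}.
Total count |C(F_5)_aff| = 5.


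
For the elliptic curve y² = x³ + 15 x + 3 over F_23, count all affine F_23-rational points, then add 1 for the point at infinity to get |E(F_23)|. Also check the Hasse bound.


Affine points = {(0, 7), (0, 16), (2, 8), (2, 15), (3, 11), (3, 12), (4, 9), (4, 14), (9, 4), (9, 19), (10, 7), (10, 16), (11, 2), (11, 21), (12, 5), (12, 18), (13, 7), (13, 16), (14, 6), (14, 17), (20, 0)}; affine count = 21; |E(F_23)| = 22.

Discriminant check: Δ ∝ 4a³ + 27b² = 4·15³ + 27·3² = 4·3375 + 27·9 ≡ 12 (mod 23). Nonzero ⇒ E is nonsingular.
For each x ∈ F_23, compute rhs = x³ + 15·x + 3 mod 23, then count y ∈ F_23 with y² ≡ rhs.
  x = 0: rhs = 3, matching y values: 7, 16 (2 points).
  x = 1: rhs = 19, matching y values: none (0 points).
  x = 2: rhs = 18, matching y values: 8, 15 (2 points).
  x = 3: rhs = 6, matching y values: 11, 12 (2 points).
  x = 4: rhs = 12, matching y values: 9, 14 (2 points).
  x = 5: rhs = 19, matching y values: none (0 points).
  x = 6: rhs = 10, matching y values: none (0 points).
  x = 7: rhs = 14, matching y values: none (0 points).
  x = 8: rhs = 14, matching y values: none (0 points).
  x = 9: rhs = 16, matching y values: 4, 19 (2 points).
  x = 10: rhs = 3, matching y values: 7, 16 (2 points).
  x = 11: rhs = 4, matching y values: 2, 21 (2 points).
  x = 12: rhs = 2, matching y values: 5, 18 (2 points).
  x = 13: rhs = 3, matching y values: 7, 16 (2 points).
  x = 14: rhs = 13, matching y values: 6, 17 (2 points).
  x = 15: rhs = 15, matching y values: none (0 points).
  x = 16: rhs = 15, matching y values: none (0 points).
  x = 17: rhs = 19, matching y values: none (0 points).
  x = 18: rhs = 10, matching y values: none (0 points).
  x = 19: rhs = 17, matching y values: none (0 points).
  x = 20: rhs = 0, matching y values: 0 (1 points).
  x = 21: rhs = 11, matching y values: none (0 points).
  x = 22: rhs = 10, matching y values: none (0 points).
Total affine count: 21.
Full point count |E(F_23)| = 21 + 1 = 22.
Hasse bound: |22 − (23+1)| = |-2| = 2 ≤ 2√23 ≈ 9.5917 ✓.


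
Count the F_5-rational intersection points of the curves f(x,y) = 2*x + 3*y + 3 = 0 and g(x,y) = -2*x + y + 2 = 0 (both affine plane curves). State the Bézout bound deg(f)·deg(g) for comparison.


Common zeros: {(1, 0)}; count = 1; Bézout bound = 1.

deg(f) = 1, deg(g) = 1, so Bézout bound = 1.
Scan x ∈ F_5. For each x, list the y ∈ F_5 with f(x, y) ≡ 0 and those with g(x, y) ≡ 0 (mod 5); the common zeros in that column are the intersection.
  x = 0: f ≡ 0 at y ∈ {4}; g ≡ 0 at y ∈ {3}; common: ∅.
  x = 1: f ≡ 0 at y ∈ {0}; g ≡ 0 at y ∈ {0}; common: {0}.
  x = 2: f ≡ 0 at y ∈ {1}; g ≡ 0 at y ∈ {2}; common: ∅.
  x = 3: f ≡ 0 at y ∈ {2}; g ≡ 0 at y ∈ {4}; common: ∅.
  x = 4: f ≡ 0 at y ∈ {3}; g ≡ 0 at y ∈ {1}; common: ∅.
Collecting: common zeros = {(1, 0)}, so the count is 1.
Comparison with the Bézout bound: 1 ≤ 1 = deg(f)·deg(g), as expected for curves with no common component (the bound is attained).


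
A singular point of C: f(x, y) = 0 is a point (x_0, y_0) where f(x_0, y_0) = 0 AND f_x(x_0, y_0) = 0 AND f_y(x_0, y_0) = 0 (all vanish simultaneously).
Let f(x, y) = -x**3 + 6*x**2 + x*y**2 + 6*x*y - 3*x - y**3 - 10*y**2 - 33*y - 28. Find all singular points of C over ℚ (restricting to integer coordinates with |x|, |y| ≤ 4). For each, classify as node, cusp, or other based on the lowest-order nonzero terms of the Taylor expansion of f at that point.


Singular points: {(2, -3)}; classification: cusp.

Compute partial derivatives:
  f_x = -3*x**2 + 12*x + y**2 + 6*y - 3.
  f_y = 2*x*y + 6*x - 3*y**2 - 20*y - 33.
Scan x_0 ∈ {−4, ..., 4}. For each x_0, f_y(x_0, y) is a polynomial in y; find its integer roots y ∈ {−4, ..., 4}, then test f_x and f at those candidates.
  x = -4: f_y(-4, y) = -3*y**2 - 28*y - 57; vanishes at y ∈ {-3}. (-4, -3): f_x = -108 ≠ 0.
  x = -3: f_y(-3, y) = -3*y**2 - 26*y - 51; vanishes at y ∈ {-3}. (-3, -3): f_x = -75 ≠ 0.
  x = -2: f_y(-2, y) = -3*y**2 - 24*y - 45; vanishes at y ∈ {-3}. (-2, -3): f_x = -48 ≠ 0.
  x = -1: f_y(-1, y) = -3*y**2 - 22*y - 39; vanishes at y ∈ {-3}. (-1, -3): f_x = -27 ≠ 0.
  x = 0: f_y(0, y) = -3*y**2 - 20*y - 33; vanishes at y ∈ {-3}. (0, -3): f_x = -12 ≠ 0.
  x = 1: f_y(1, y) = -3*y**2 - 18*y - 27; vanishes at y ∈ {-3}. (1, -3): f_x = -3 ≠ 0.
  x = 2: f_y(2, y) = -3*y**2 - 16*y - 21; vanishes at y ∈ {-3}. (2, -3): f_x = 0, f = 0 — SINGULAR.
  x = 3: f_y(3, y) = -3*y**2 - 14*y - 15; vanishes at y ∈ {-3}. (3, -3): f_x = -3 ≠ 0.
  x = 4: f_y(4, y) = -3*y**2 - 12*y - 9; vanishes at y ∈ {-3, -1}. (4, -3): f_x = -12 ≠ 0; (4, -1): f_x = -8 ≠ 0.
Only singular point on the grid: (2, -3).
Classify: substitute x = 2 + u, y = -3 + v and expand: f = -u**3 + u*v**2 - v**3 + v**2.
No constant or linear terms (consistent with a singular point). Quadratic part: v**2. Cubic part: -u**3 + u*v**2 - v**3.
The quadratic part v**2 is a perfect square, so there is a single (double) tangent line v = 0, i.e. y = -3. Restricting the cubic part to that line (v = 0) leaves -u**3 ≠ 0, so f is not divisible by v and the branch is v² ≈ u**3 to lowest order — this is a cusp.
Classification: cusp.


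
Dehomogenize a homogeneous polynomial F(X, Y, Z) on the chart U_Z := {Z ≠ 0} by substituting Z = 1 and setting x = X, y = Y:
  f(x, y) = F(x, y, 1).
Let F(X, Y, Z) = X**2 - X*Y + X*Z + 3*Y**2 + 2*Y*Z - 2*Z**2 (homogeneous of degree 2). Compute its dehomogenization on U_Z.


f(x, y) = x**2 - x*y + x + 3*y**2 + 2*y - 2

On U_Z we set Z = 1. Each monomial c·X^i·Y^j·Z^k in F becomes c·x^i·y^j·1^k = c·x^i·y^j.
Substituting Z = 1: F(X, Y, 1) = x**2 - x*y + x + 3*y**2 + 2*y - 2.
Note: deg(f) ≤ deg(F) = 2; strict inequality happens when F is divisible by Z (lost terms).


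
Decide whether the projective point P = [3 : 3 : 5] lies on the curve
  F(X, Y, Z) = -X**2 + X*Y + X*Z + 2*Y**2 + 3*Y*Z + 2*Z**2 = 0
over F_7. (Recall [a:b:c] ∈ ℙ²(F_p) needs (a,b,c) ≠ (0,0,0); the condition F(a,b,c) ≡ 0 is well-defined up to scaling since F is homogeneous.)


F(3,3,5) ≡ 2 (mod 7); P is NOT on the curve.

Evaluate F(3, 3, 5) term-by-term (mod 7).
  -X**2 ↦ -1·9·1·1 = -9
  X*Y ↦ 1·3·3·1 = 9
  X*Z ↦ 1·3·1·5 = 15
  2*Y**2 ↦ 2·1·9·1 = 18
  3*Y*Z ↦ 3·1·3·5 = 45
  2*Z**2 ↦ 2·1·1·25 = 50
Sum: F(3, 3, 5) = (-9) + (9) + (15) + (18) + (45) + (50) = 128.
Reducing mod 7: 128 ≡ 2 (mod 7).
Since F(a, b, c) ≡ 2 ≠ 0 (mod 7), P does NOT lie on the curve.


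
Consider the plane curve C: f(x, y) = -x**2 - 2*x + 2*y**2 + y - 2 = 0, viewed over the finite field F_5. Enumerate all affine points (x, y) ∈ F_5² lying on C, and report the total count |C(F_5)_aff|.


Affine F_5-points: {(1, 0), (1, 2), (2, 0), (2, 2), (4, 3), (4, 4)}; count = 6.

For each of the 25 pairs (x, y) ∈ F_5², evaluate f(x, y) mod 5. Record the zeros.
  x = 0: [0↦3, 1↦1, 2↦3, 3↦4, 4↦4]  zeros at y ∈ ∅
  x = 1: [0↦0, 1↦3, 2↦0, 3↦1, 4↦1]  zeros at y ∈ {0, 2}
  x = 2: [0↦0, 1↦3, 2↦0, 3↦1, 4↦1]  zeros at y ∈ {0, 2}
  x = 3: [0↦3, 1↦1, 2↦3, 3↦4, 4↦4]  zeros at y ∈ ∅
  x = 4: [0↦4, 1↦2, 2↦4, 3↦0, 4↦0]  zeros at y ∈ {3, 4}
Collecting zeros: affine points = {(1, 0), (1, 2), (2, 0), (2, 2), (4, 3), (4, 4)}.
Total count |C(F_5)_aff| = 6.


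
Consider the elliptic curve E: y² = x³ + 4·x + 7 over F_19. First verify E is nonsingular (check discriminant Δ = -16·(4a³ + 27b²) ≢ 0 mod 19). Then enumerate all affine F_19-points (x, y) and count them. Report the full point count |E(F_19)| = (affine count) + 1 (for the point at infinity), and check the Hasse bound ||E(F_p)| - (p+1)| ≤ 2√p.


Affine points = {(0, 8), (0, 11), (2, 2), (2, 17), (4, 7), (4, 12), (5, 0), (6, 0), (7, 6), (7, 13), (8, 0), (12, 4), (12, 15), (16, 5), (16, 14)}; affine count = 15; |E(F_19)| = 16.

Discriminant check: Δ ∝ 4a³ + 27b² = 4·4³ + 27·7² = 4·64 + 27·49 ≡ 2 (mod 19). Nonzero ⇒ E is nonsingular.
For each x ∈ F_19, compute rhs = x³ + 4·x + 7 mod 19, then count y ∈ F_19 with y² ≡ rhs.
  x = 0: rhs = 7, matching y values: 8, 11 (2 points).
  x = 1: rhs = 12, matching y values: none (0 points).
  x = 2: rhs = 4, matching y values: 2, 17 (2 points).
  x = 3: rhs = 8, matching y values: none (0 points).
  x = 4: rhs = 11, matching y values: 7, 12 (2 points).
  x = 5: rhs = 0, matching y values: 0 (1 points).
  x = 6: rhs = 0, matching y values: 0 (1 points).
  x = 7: rhs = 17, matching y values: 6, 13 (2 points).
  x = 8: rhs = 0, matching y values: 0 (1 points).
  x = 9: rhs = 12, matching y values: none (0 points).
  x = 10: rhs = 2, matching y values: none (0 points).
  x = 11: rhs = 14, matching y values: none (0 points).
  x = 12: rhs = 16, matching y values: 4, 15 (2 points).
  x = 13: rhs = 14, matching y values: none (0 points).
  x = 14: rhs = 14, matching y values: none (0 points).
  x = 15: rhs = 3, matching y values: none (0 points).
  x = 16: rhs = 6, matching y values: 5, 14 (2 points).
  x = 17: rhs = 10, matching y values: none (0 points).
  x = 18: rhs = 2, matching y values: none (0 points).
Total affine count: 15.
Full point count |E(F_19)| = 15 + 1 = 16.
Hasse bound: |16 − (19+1)| = |-4| = 4 ≤ 2√19 ≈ 8.7178 ✓.


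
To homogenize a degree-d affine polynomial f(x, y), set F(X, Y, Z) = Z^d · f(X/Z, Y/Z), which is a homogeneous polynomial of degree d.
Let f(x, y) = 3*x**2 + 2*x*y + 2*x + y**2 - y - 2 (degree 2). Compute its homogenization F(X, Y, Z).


F(X, Y, Z) = 3*X**2 + 2*X*Y + 2*X*Z + Y**2 - Y*Z - 2*Z**2

deg(f) = 2.
Substitute x = X/Z, y = Y/Z into f, then multiply by Z^2.
  monomial 3·x^2·y^0 ↦ 3·X^2·Y^0·Z^0.
  monomial 2·x^1·y^1 ↦ 2·X^1·Y^1·Z^0.
  monomial 2·x^1·y^0 ↦ 2·X^1·Y^0·Z^1.
  monomial 1·x^0·y^2 ↦ 1·X^0·Y^2·Z^0.
  monomial -1·x^0·y^1 ↦ -1·X^0·Y^1·Z^1.
  monomial -2·x^0·y^0 ↦ -2·X^0·Y^0·Z^2.
Collecting: F(X, Y, Z) = 3*X**2 + 2*X*Y + 2*X*Z + Y**2 - Y*Z - 2*Z**2.


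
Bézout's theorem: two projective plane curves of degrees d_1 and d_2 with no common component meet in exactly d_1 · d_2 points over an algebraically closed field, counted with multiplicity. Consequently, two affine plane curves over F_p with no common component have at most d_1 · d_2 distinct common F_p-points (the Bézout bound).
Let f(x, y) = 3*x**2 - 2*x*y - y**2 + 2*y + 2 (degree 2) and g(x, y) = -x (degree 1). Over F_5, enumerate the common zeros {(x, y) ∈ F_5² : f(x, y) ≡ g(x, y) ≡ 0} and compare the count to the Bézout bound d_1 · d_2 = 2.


Common zeros: ∅; count = 0; Bézout bound = 2.

deg(f) = 2, deg(g) = 1, so Bézout bound = 2.
Scan x ∈ F_5. For each x, list the y ∈ F_5 with f(x, y) ≡ 0 and those with g(x, y) ≡ 0 (mod 5); the common zeros in that column are the intersection.
  x = 0: f ≡ 0 at y ∈ ∅; g ≡ 0 at y ∈ {0, 1, 2, 3, 4}; common: ∅.
  x = 1: f ≡ 0 at y ∈ {0}; g ≡ 0 at y ∈ ∅; common: ∅.
  x = 2: f ≡ 0 at y ∈ {4}; g ≡ 0 at y ∈ ∅; common: ∅.
  x = 3: f ≡ 0 at y ∈ ∅; g ≡ 0 at y ∈ ∅; common: ∅.
  x = 4: f ≡ 0 at y ∈ {0, 4}; g ≡ 0 at y ∈ ∅; common: ∅.
Collecting: common zeros = ∅, so the count is 0.
Comparison with the Bézout bound: 0 ≤ 2 = deg(f)·deg(g), as expected for curves with no common component (the affine F_5-count falls short of the bound because intersections may lie at infinity, over extension fields, or carry multiplicity).


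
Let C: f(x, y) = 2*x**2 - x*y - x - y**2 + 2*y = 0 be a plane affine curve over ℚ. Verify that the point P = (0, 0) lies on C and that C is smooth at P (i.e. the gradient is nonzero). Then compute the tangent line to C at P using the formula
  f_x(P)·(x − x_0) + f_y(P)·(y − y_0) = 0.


Tangent line at P: -x + 2*y = 0.

Step 1: f(0, 0) = 0, so P lies on C.
Step 2: partial derivatives
  f_x(x, y) = 4*x - y - 1, f_y(x, y) = -x - 2*y + 2.
  f_x(P) = -1, f_y(P) = 2 (gradient nonzero, so P is smooth).
Step 3: tangent line at P: -1·(x − 0) + 2·(y − 0) = 0.
Expanding: -x + 2*y = 0.


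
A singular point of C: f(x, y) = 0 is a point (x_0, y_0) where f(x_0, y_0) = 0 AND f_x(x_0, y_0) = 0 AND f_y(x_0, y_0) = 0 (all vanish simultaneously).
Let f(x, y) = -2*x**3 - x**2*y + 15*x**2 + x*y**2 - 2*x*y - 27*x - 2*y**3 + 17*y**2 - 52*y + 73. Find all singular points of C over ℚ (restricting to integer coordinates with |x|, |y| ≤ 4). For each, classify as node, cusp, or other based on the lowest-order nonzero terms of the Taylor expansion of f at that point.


Singular points: {(2, 3)}; classification: cusp.

Compute partial derivatives:
  f_x = -6*x**2 - 2*x*y + 30*x + y**2 - 2*y - 27.
  f_y = -x**2 + 2*x*y - 2*x - 6*y**2 + 34*y - 52.
Scan x_0 ∈ {−4, ..., 4}. For each x_0, f_y(x_0, y) is a polynomial in y; find its integer roots y ∈ {−4, ..., 4}, then test f_x and f at those candidates.
  x = -4: f_y(-4, y) = -6*y**2 + 26*y - 60; no integer root y with |y| ≤ 4.
  x = -3: f_y(-3, y) = -6*y**2 + 28*y - 55; no integer root y with |y| ≤ 4.
  x = -2: f_y(-2, y) = -6*y**2 + 30*y - 52; no integer root y with |y| ≤ 4.
  x = -1: f_y(-1, y) = -6*y**2 + 32*y - 51; no integer root y with |y| ≤ 4.
  x = 0: f_y(0, y) = -6*y**2 + 34*y - 52; no integer root y with |y| ≤ 4.
  x = 1: f_y(1, y) = -6*y**2 + 36*y - 55; no integer root y with |y| ≤ 4.
  x = 2: f_y(2, y) = -6*y**2 + 38*y - 60; vanishes at y ∈ {3}. (2, 3): f_x = 0, f = 0 — SINGULAR.
  x = 3: f_y(3, y) = -6*y**2 + 40*y - 67; no integer root y with |y| ≤ 4.
  x = 4: f_y(4, y) = -6*y**2 + 42*y - 76; no integer root y with |y| ≤ 4.
Only singular point on the grid: (2, 3).
Classify: substitute x = 2 + u, y = 3 + v and expand: f = -2*u**3 - u**2*v + u*v**2 - 2*v**3 + v**2.
No constant or linear terms (consistent with a singular point). Quadratic part: v**2. Cubic part: -2*u**3 - u**2*v + u*v**2 - 2*v**3.
The quadratic part v**2 is a perfect square, so there is a single (double) tangent line v = 0, i.e. y = 3. Restricting the cubic part to that line (v = 0) leaves -2*u**3 ≠ 0, so f is not divisible by v and the branch is v² ≈ 2*u**3 to lowest order — this is a cusp.
Classification: cusp.


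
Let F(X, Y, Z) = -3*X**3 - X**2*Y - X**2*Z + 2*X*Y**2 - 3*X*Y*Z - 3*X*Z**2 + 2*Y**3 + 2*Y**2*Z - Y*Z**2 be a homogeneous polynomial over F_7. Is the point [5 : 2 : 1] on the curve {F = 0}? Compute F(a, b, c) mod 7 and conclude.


F(5,2,1) ≡ 1 (mod 7); P is NOT on the curve.

Evaluate F(5, 2, 1) term-by-term (mod 7).
  -3*X**3 ↦ -3·125·1·1 = -375
  -X**2*Y ↦ -1·25·2·1 = -50
  -X**2*Z ↦ -1·25·1·1 = -25
  2*X*Y**2 ↦ 2·5·4·1 = 40
  -3*X*Y*Z ↦ -3·5·2·1 = -30
  -3*X*Z**2 ↦ -3·5·1·1 = -15
  2*Y**3 ↦ 2·1·8·1 = 16
  2*Y**2*Z ↦ 2·1·4·1 = 8
  -Y*Z**2 ↦ -1·1·2·1 = -2
Sum: F(5, 2, 1) = (-375) + (-50) + (-25) + (40) + (-30) + (-15) + (16) + (8) + (-2) = -433.
Reducing mod 7: -433 ≡ 1 (mod 7).
Since F(a, b, c) ≡ 1 ≠ 0 (mod 7), P does NOT lie on the curve.


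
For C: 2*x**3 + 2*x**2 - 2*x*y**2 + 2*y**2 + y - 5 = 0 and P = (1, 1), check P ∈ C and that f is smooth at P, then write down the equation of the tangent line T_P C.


Tangent line at P: 8*x + y - 9 = 0.

Step 1: f(1, 1) = 0, so P lies on C.
Step 2: partial derivatives
  f_x(x, y) = 6*x**2 + 4*x - 2*y**2, f_y(x, y) = -4*x*y + 4*y + 1.
  f_x(P) = 8, f_y(P) = 1 (gradient nonzero, so P is smooth).
Step 3: tangent line at P: 8·(x − 1) + 1·(y − 1) = 0.
Expanding: 8*x + y - 9 = 0.


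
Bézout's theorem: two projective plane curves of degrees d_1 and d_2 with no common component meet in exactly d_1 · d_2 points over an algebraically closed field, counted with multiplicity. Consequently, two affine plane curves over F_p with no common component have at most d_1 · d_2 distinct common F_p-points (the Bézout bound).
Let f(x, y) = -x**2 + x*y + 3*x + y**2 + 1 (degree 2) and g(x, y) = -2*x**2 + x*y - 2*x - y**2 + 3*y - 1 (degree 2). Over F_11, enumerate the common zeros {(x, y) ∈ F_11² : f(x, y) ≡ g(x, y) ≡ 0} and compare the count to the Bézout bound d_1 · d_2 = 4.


Common zeros: {(7, 5)}; count = 1; Bézout bound = 4.

deg(f) = 2, deg(g) = 2, so Bézout bound = 4.
Scan x ∈ F_11. For each x, list the y ∈ F_11 with f(x, y) ≡ 0 and those with g(x, y) ≡ 0 (mod 11); the common zeros in that column are the intersection.
  x = 0: f ≡ 0 at y ∈ ∅; g ≡ 0 at y ∈ {5, 9}; common: ∅.
  x = 1: f ≡ 0 at y ∈ {5}; g ≡ 0 at y ∈ ∅; common: ∅.
  x = 2: f ≡ 0 at y ∈ {2, 7}; g ≡ 0 at y ∈ ∅; common: ∅.
  x = 3: f ≡ 0 at y ∈ {2, 6}; g ≡ 0 at y ∈ ∅; common: ∅.
  x = 4: f ≡ 0 at y ∈ ∅; g ≡ 0 at y ∈ ∅; common: ∅.
  x = 5: f ≡ 0 at y ∈ ∅; g ≡ 0 at y ∈ ∅; common: ∅.
  x = 6: f ≡ 0 at y ∈ {6, 10}; g ≡ 0 at y ∈ {1, 8}; common: ∅.
  x = 7: f ≡ 0 at y ∈ {5, 10}; g ≡ 0 at y ∈ {5}; common: {5}.
  x = 8: f ≡ 0 at y ∈ {7}; g ≡ 0 at y ∈ {3, 8}; common: ∅.
  x = 9: f ≡ 0 at y ∈ ∅; g ≡ 0 at y ∈ {3, 9}; common: ∅.
  x = 10: f ≡ 0 at y ∈ ∅; g ≡ 0 at y ∈ {1}; common: ∅.
Collecting: common zeros = {(7, 5)}, so the count is 1.
Comparison with the Bézout bound: 1 ≤ 4 = deg(f)·deg(g), as expected for curves with no common component (the affine F_11-count falls short of the bound because intersections may lie at infinity, over extension fields, or carry multiplicity).
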